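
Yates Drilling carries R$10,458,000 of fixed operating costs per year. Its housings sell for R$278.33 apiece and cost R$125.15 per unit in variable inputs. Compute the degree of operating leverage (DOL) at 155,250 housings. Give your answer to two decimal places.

1.78

Contribution at this volume is 155,250 × R$153.18 = R$23,781,195.00.
Operating income = contribution − fixed costs = R$23,781,195.00 − R$10,458,000 = R$13,323,195.00.
Degree of operating leverage = R$23,781,195.00 / R$13,323,195.00 = 1.7849.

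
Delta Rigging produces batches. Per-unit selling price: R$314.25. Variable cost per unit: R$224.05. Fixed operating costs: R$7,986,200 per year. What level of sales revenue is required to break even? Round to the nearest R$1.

CM per unit = R$314.25 − R$224.05 = R$90.20; CM ratio = R$90.20 / R$314.25 = 0.2870.
Break-even revenue = fixed costs × price ÷ CM = R$7,986,200 × R$314.25 ÷ R$90.20 = R$27,823,319.

R$27,823,319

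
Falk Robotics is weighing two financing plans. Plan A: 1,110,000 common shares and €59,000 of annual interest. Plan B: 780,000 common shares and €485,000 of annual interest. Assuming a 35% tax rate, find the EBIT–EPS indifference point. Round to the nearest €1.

€1,491,909

Set EPS_A = EPS_B: (EBIT − €59,000)(1 − 0.35) ÷ 1,110,000 = (EBIT − €485,000)(1 − 0.35) ÷ 780,000.
Cancelling (1 − t) and cross-multiplying: 780,000·(EBIT − 59,000) = 1,110,000·(EBIT − 485,000).
Solving, EBIT = (485,000·1,110,000 − 59,000·780,000) / (1,110,000 − 780,000) = 492,330,000,000 / 330,000 = 1,491,909.09.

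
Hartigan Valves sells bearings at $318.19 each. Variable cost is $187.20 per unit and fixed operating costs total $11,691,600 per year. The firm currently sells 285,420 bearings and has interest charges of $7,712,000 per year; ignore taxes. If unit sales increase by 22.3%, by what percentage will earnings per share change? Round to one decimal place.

At 285,420 units, contribution = 285,420 × $130.99 = $37,387,165.80.
Subtracting fixed costs: EBIT = $37,387,165.80 − $11,691,600 = $25,695,565.80.
Interest = $7,712,000.00, so EBIT − I = $17,983,565.80.
DCL = total CM / (EBIT − I) = $37,387,165.80 / $17,983,565.80 = 2.0790.
EPS therefore changes by 2.0790 × (+22.3%) = +46.4%.

+46.4%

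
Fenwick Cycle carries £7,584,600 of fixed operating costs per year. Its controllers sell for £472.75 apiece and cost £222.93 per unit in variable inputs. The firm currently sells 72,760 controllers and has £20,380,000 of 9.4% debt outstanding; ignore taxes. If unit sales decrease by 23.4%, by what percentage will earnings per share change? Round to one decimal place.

-49.0%

Total contribution margin = 72,760 × £249.82 = £18,176,903.20.
Subtracting fixed costs: EBIT = £18,176,903.20 − £7,584,600 = £10,592,303.20.
Interest = £1,915,720.00, so EBIT − I = £8,676,583.20.
Degree of combined leverage = contribution ÷ (EBIT − I) = £18,176,903.20 ÷ £8,676,583.20 = 2.0949.
%ΔEPS = DCL × %ΔSales = 2.0949 × -23.4% = -49.0%.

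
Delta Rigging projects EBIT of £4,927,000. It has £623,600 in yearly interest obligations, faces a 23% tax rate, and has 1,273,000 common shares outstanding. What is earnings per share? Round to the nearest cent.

Interest = £623,600.00, so EBT = £4,927,000 − £623,600.00 = £4,303,400.00.
Net income = £4,303,400.00 × (1 − 0.23) = £3,313,618.00.
Per share: £3,313,618.00 / 1,273,000 shares = £2.60.

£2.60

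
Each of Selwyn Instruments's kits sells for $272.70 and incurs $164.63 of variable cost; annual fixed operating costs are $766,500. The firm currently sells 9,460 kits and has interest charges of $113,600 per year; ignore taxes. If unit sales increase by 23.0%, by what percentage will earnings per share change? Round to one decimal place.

Contribution at this volume is 9,460 × $108.07 = $1,022,342.20.
Operating income = contribution − fixed costs = $1,022,342.20 − $766,500 = $255,842.20.
After interest of $113,600.00, pre-tax earnings = $142,242.20.
Degree of combined leverage = contribution ÷ (EBIT − I) = $1,022,342.20 ÷ $142,242.20 = 7.1873.
%ΔEPS = DCL × %ΔSales = 7.1873 × +23.0% = +165.3%.

+165.3%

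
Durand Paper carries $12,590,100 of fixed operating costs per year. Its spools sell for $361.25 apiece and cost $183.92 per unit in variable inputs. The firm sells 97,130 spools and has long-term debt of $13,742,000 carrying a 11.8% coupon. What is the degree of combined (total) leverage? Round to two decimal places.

5.72

At 97,130 units, contribution = 97,130 × $177.33 = $17,224,062.90.
Operating income = contribution − fixed costs = $17,224,062.90 − $12,590,100 = $4,633,962.90. Interest = $1,621,556.00.
DOL = $17,224,062.90 ÷ $4,633,962.90 = 3.7169; DFL = $4,633,962.90 ÷ $3,012,406.90 = 1.5383.
DCL = DOL × DFL = 3.7169 × 1.5383 = 5.7177.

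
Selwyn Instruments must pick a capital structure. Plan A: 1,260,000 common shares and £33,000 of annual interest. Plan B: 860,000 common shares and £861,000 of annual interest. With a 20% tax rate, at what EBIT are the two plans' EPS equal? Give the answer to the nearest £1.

£2,641,200

Set EPS_A = EPS_B: (EBIT − £33,000)(1 − 0.20) ÷ 1,260,000 = (EBIT − £861,000)(1 − 0.20) ÷ 860,000.
The (1 − t) factor cancels: (EBIT − 33,000) × 860,000 = (EBIT − 861,000) × 1,260,000.
Solving, EBIT = (861,000·1,260,000 − 33,000·860,000) / (1,260,000 − 860,000) = 1,056,480,000,000 / 400,000 = 2,641,200.00.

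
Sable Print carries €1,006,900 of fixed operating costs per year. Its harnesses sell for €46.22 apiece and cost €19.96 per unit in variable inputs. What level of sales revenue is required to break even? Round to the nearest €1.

CM per unit = €46.22 − €19.96 = €26.26; CM ratio = €26.26 / €46.22 = 0.5682.
Break-even sales = FC ÷ CM ratio = €1,006,900 × €46.22 / €26.26 = €1,772,236.

€1,772,236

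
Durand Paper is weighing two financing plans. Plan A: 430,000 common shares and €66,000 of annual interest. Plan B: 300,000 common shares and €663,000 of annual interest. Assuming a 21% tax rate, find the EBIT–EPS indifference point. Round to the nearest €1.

At indifference, (EBIT − 66,000)(1 − t)/430,000 = (EBIT − 663,000)(1 − t)/300,000.
The (1 − t) factor cancels: (EBIT − 66,000) × 300,000 = (EBIT − 663,000) × 430,000.
Solving, EBIT = (663,000·430,000 − 66,000·300,000) / (430,000 − 300,000) = 265,290,000,000 / 130,000 = 2,040,692.31.

€2,040,692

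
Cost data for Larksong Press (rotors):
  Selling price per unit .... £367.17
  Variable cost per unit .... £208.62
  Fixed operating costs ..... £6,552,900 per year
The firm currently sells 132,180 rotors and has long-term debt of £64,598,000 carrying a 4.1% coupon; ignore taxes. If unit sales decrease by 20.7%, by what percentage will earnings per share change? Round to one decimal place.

-36.9%

At 132,180 units, contribution = 132,180 × £158.55 = £20,957,139.00.
Operating income = contribution − fixed costs = £20,957,139.00 − £6,552,900 = £14,404,239.00.
After interest of £2,648,518.00, pre-tax earnings = £11,755,721.00.
DCL = total CM / (EBIT − I) = £20,957,139.00 / £11,755,721.00 = 1.7827.
%ΔEPS = DCL × %ΔSales = 1.7827 × -20.7% = -36.9%.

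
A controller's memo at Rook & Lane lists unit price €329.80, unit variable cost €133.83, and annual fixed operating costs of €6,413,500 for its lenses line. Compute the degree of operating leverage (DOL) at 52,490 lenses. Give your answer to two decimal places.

2.66

At 52,490 units, contribution = 52,490 × €195.97 = €10,286,465.30.
Subtracting fixed costs: EBIT = €10,286,465.30 − €6,413,500 = €3,872,965.30.
So DOL = total CM / EBIT = €10,286,465.30 / €3,872,965.30 = 2.6560.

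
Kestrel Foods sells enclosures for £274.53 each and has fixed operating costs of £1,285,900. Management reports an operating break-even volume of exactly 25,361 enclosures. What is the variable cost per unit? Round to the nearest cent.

At break-even, FC = Q × (P − VC), so P − VC = £1,285,900 ÷ 25,361 = £50.7038.
Variable cost per unit = £274.53 − £50.7038 = £223.83.

£223.83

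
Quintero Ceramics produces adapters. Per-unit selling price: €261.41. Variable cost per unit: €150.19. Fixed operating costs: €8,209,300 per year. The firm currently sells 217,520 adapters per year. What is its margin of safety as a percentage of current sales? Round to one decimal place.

Each unit contributes €261.41 − €150.19 = €111.22. Break-even units = €8,209,300 ÷ €111.22 = 73,811.36; break-even revenue = 73,811.36 × €261.41 = €19,295,028.89.
Current sales = 217,520 × €261.41 = €56,861,903.20.
Margin of safety = (€56,861,903.20 − €19,295,028.89) ÷ €56,861,903.20 = 66.1%.

66.1%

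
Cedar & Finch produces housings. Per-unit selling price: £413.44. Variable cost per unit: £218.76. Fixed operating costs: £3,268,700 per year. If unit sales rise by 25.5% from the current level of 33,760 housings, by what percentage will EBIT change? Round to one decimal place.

+50.7%

At 33,760 units, contribution = 33,760 × £194.68 = £6,572,396.80.
Subtracting fixed costs: EBIT = £6,572,396.80 − £3,268,700 = £3,303,696.80.
So DOL = total CM / EBIT = £6,572,396.80 / £3,303,696.80 = 1.9894.
So EBIT moves 1.9894 × (+25.5%) = +50.7%.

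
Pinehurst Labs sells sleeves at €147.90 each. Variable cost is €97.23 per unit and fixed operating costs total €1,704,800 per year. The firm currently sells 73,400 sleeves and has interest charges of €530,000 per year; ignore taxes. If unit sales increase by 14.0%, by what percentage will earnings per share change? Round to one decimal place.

+35.1%

At 73,400 units, contribution = 73,400 × €50.67 = €3,719,178.00.
Operating income = contribution − fixed costs = €3,719,178.00 − €1,704,800 = €2,014,378.00.
After interest of €530,000.00, pre-tax earnings = €1,484,378.00.
Degree of combined leverage = contribution ÷ (EBIT − I) = €3,719,178.00 ÷ €1,484,378.00 = 2.5055.
EPS therefore changes by 2.5055 × (+14.0%) = +35.1%.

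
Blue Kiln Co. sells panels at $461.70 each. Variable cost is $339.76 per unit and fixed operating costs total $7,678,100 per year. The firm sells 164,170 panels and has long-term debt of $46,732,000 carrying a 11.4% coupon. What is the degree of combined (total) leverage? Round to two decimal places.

2.85

Contribution at this volume is 164,170 × $121.94 = $20,018,889.80.
EBIT = $20,018,889.80 − $7,678,100 = $12,340,789.80. Interest = $5,327,448.00.
DOL = $20,018,889.80 ÷ $12,340,789.80 = 1.6222; DFL = $12,340,789.80 ÷ $7,013,341.80 = 1.7596.
Combined leverage = 1.6222 × 1.7596 = 2.8544.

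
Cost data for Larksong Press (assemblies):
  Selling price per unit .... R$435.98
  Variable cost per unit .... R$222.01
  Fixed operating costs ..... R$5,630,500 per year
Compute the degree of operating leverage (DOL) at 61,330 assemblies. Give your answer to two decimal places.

1.75

At 61,330 units, contribution = 61,330 × R$213.97 = R$13,122,780.10.
Operating income = contribution − fixed costs = R$13,122,780.10 − R$5,630,500 = R$7,492,280.10.
Degree of operating leverage = R$13,122,780.10 / R$7,492,280.10 = 1.7515.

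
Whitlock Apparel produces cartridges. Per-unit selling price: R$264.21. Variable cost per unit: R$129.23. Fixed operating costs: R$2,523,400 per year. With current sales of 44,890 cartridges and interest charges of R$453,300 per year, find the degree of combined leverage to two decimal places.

Contribution at this volume is 44,890 × R$134.98 = R$6,059,252.20.
Subtracting fixed costs: EBIT = R$6,059,252.20 − R$2,523,400 = R$3,535,852.20. Interest = R$453,300.00, so EBIT − I = R$3,082,552.20.
DCL = contribution ÷ (EBIT − I) = R$6,059,252.20 ÷ R$3,082,552.20 = 1.9657.

1.97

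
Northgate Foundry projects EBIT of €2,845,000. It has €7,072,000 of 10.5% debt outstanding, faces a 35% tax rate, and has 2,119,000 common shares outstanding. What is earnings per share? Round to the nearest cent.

€0.64

Pre-tax income = €2,845,000 − €742,560.00 = €2,102,440.00.
Net income = €2,102,440.00 × (1 − 0.35) = €1,366,586.00.
Per share: €1,366,586.00 / 2,119,000 shares = €0.64.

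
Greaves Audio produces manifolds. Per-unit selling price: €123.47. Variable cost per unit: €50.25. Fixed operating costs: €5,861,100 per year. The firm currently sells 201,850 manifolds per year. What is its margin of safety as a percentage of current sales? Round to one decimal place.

60.3%

Each unit contributes €123.47 − €50.25 = €73.22. Break-even units = €5,861,100 ÷ €73.22 = 80,047.80; break-even revenue = 80,047.80 × €123.47 = €9,883,502.01.
Current sales = 201,850 × €123.47 = €24,922,419.50.
Margin of safety = (€24,922,419.50 − €9,883,502.01) ÷ €24,922,419.50 = 60.3%.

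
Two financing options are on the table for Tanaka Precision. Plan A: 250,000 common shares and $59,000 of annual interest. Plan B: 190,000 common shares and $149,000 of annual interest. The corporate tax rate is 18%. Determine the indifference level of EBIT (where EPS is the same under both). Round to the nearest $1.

Set EPS_A = EPS_B: (EBIT − $59,000)(1 − 0.18) ÷ 250,000 = (EBIT − $149,000)(1 − 0.18) ÷ 190,000.
Cancelling (1 − t) and cross-multiplying: 190,000·(EBIT − 59,000) = 250,000·(EBIT − 149,000).
EBIT × (250,000 − 190,000) = 149,000 × 250,000 − 59,000 × 190,000 = 26,040,000,000, so EBIT = 26,040,000,000 ÷ 60,000 = 434,000.00.

$434,000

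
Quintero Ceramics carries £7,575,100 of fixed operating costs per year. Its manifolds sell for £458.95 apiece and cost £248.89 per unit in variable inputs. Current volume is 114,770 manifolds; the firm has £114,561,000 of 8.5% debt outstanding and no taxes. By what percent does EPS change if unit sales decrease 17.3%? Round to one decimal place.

-61.4%

At 114,770 units, contribution = 114,770 × £210.06 = £24,108,586.20.
EBIT = £24,108,586.20 − £7,575,100 = £16,533,486.20.
Interest = £9,737,685.00, so EBIT − I = £6,795,801.20.
DCL = total CM / (EBIT − I) = £24,108,586.20 / £6,795,801.20 = 3.5476.
EPS therefore changes by 3.5476 × (-17.3%) = -61.4%.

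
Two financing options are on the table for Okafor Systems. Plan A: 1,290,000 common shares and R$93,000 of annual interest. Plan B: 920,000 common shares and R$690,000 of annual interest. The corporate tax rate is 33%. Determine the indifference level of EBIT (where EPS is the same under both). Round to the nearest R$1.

R$2,174,432

At indifference, (EBIT − 93,000)(1 − t)/1,290,000 = (EBIT − 690,000)(1 − t)/920,000.
The (1 − t) factor cancels: (EBIT − 93,000) × 920,000 = (EBIT − 690,000) × 1,290,000.
EBIT × (1,290,000 − 920,000) = 690,000 × 1,290,000 − 93,000 × 920,000 = 804,540,000,000, so EBIT = 804,540,000,000 ÷ 370,000 = 2,174,432.43.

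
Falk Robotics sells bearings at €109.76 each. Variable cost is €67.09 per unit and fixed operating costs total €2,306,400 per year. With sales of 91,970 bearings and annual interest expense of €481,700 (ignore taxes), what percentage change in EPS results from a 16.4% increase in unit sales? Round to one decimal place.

+56.6%

At 91,970 units, contribution = 91,970 × €42.67 = €3,924,359.90.
Subtracting fixed costs: EBIT = €3,924,359.90 − €2,306,400 = €1,617,959.90.
After interest of €481,700.00, pre-tax earnings = €1,136,259.90.
DCL = total CM / (EBIT − I) = €3,924,359.90 / €1,136,259.90 = 3.4538.
%ΔEPS = DCL × %ΔSales = 3.4538 × +16.4% = +56.6%.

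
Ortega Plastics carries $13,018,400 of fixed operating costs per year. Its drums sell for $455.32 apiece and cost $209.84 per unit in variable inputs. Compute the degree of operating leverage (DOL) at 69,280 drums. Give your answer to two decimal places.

Total contribution margin = 69,280 × $245.48 = $17,006,854.40.
Subtracting fixed costs: EBIT = $17,006,854.40 − $13,018,400 = $3,988,454.40.
Degree of operating leverage = $17,006,854.40 / $3,988,454.40 = 4.2640.

4.26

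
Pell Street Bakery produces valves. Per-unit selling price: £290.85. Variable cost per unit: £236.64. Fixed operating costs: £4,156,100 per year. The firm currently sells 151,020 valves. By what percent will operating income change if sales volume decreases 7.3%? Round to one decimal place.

Contribution at this volume is 151,020 × £54.21 = £8,186,794.20.
Subtracting fixed costs: EBIT = £8,186,794.20 − £4,156,100 = £4,030,694.20.
Degree of operating leverage = £8,186,794.20 / £4,030,694.20 = 2.0311.
Operating income changes by 2.0311 × -7.3% = -14.8%.

-14.8%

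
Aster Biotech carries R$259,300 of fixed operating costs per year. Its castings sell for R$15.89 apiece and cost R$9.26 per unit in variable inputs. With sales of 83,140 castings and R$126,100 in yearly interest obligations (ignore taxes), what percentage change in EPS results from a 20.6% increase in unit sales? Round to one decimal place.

+68.5%

Total contribution margin = 83,140 × R$6.63 = R$551,218.20.
EBIT = R$551,218.20 − R$259,300 = R$291,918.20.
After interest of R$126,100.00, pre-tax earnings = R$165,818.20.
Degree of combined leverage = contribution ÷ (EBIT − I) = R$551,218.20 ÷ R$165,818.20 = 3.3242.
EPS therefore changes by 3.3242 × (+20.6%) = +68.5%.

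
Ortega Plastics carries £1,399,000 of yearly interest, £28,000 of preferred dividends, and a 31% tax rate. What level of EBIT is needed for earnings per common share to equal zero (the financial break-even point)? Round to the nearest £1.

Preferred dividends are paid after tax, so their pre-tax equivalent is £28,000 ÷ (1 − 0.31) = £40,579.71.
EPS = 0 when EBIT covers interest plus the pre-tax preferred burden: £1,399,000 + £40,579.71 = £1,439,579.71.

£1,439,580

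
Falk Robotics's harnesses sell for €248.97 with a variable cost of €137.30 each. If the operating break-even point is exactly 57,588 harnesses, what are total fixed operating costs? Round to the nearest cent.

Each unit contributes €248.97 − €137.30 = €111.67.
Fixed costs = break-even units × CM = 57,588 × €111.67 = €6,430,851.96.

€6,430,851.96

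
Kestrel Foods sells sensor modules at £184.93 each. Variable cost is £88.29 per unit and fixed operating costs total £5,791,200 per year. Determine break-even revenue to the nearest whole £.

£11,082,022

Contribution margin per unit = £184.93 − £88.29 = £96.64, a CM ratio of £96.64 ÷ £184.93 = 0.5226.
Break-even sales = FC ÷ CM ratio = £5,791,200 × £184.93 / £96.64 = £11,082,022.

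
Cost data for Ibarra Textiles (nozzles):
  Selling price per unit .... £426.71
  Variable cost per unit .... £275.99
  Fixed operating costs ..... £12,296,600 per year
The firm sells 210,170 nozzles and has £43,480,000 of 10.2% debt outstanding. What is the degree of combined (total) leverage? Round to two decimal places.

Total contribution margin = 210,170 × £150.72 = £31,676,822.40.
EBIT = £31,676,822.40 − £12,296,600 = £19,380,222.40. Interest = £4,434,960.00.
DOL = £31,676,822.40 ÷ £19,380,222.40 = 1.6345; DFL = £19,380,222.40 ÷ £14,945,262.40 = 1.2967.
Combined leverage = 1.6345 × 1.2967 = 2.1195.

2.12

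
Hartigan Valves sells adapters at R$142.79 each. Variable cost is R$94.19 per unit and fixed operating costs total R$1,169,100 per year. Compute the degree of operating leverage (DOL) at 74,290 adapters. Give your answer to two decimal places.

1.48

Total contribution margin = 74,290 × R$48.60 = R$3,610,494.00.
EBIT = R$3,610,494.00 − R$1,169,100 = R$2,441,394.00.
Degree of operating leverage = R$3,610,494.00 / R$2,441,394.00 = 1.4789.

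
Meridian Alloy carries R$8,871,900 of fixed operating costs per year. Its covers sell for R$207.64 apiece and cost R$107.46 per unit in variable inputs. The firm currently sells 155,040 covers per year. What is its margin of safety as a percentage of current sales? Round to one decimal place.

Unit CM = price − variable cost = R$207.64 − R$107.46 = R$100.18. Break-even units = R$8,871,900 ÷ R$100.18 = 88,559.59; break-even revenue = 88,559.59 × R$207.64 = R$18,388,513.84.
Actual sales revenue = 155,040 × R$207.64 = R$32,192,505.60.
Margin of safety = (R$32,192,505.60 − R$18,388,513.84) ÷ R$32,192,505.60 = 42.9%.

42.9%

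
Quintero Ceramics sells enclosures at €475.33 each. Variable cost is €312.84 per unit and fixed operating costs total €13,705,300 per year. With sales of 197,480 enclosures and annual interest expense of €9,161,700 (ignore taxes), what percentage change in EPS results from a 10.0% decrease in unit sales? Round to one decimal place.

Contribution at this volume is 197,480 × €162.49 = €32,088,525.20.
EBIT = €32,088,525.20 − €13,705,300 = €18,383,225.20.
After interest of €9,161,700.00, pre-tax earnings = €9,221,525.20.
DCL = total CM / (EBIT − I) = €32,088,525.20 / €9,221,525.20 = 3.4797.
EPS therefore changes by 3.4797 × (-10.0%) = -34.8%.

-34.8%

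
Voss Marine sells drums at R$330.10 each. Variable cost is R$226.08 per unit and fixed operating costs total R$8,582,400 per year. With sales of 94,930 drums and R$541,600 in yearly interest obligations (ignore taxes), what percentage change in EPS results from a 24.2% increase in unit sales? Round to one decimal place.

+318.4%

Contribution at this volume is 94,930 × R$104.02 = R$9,874,618.60.
Operating income = contribution − fixed costs = R$9,874,618.60 − R$8,582,400 = R$1,292,218.60.
After interest of R$541,600.00, pre-tax earnings = R$750,618.60.
Degree of combined leverage = contribution ÷ (EBIT − I) = R$9,874,618.60 ÷ R$750,618.60 = 13.1553.
EPS therefore changes by 13.1553 × (+24.2%) = +318.4%.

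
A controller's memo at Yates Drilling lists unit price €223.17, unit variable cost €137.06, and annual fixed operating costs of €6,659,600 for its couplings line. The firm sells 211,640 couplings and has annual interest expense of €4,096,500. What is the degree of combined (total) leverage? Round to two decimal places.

2.44

At 211,640 units, contribution = 211,640 × €86.11 = €18,224,320.40.
Subtracting fixed costs: EBIT = €18,224,320.40 − €6,659,600 = €11,564,720.40. Interest = €4,096,500.00.
DOL = €18,224,320.40 ÷ €11,564,720.40 = 1.5759; DFL = €11,564,720.40 ÷ €7,468,220.40 = 1.5485.
DCL = DOL × DFL = 1.5759 × 1.5485 = 2.4403.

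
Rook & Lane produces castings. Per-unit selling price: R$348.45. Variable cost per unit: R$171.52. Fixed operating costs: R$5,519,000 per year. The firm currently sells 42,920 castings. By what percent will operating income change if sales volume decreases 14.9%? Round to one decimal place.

Contribution at this volume is 42,920 × R$176.93 = R$7,593,835.60.
Operating income = contribution − fixed costs = R$7,593,835.60 − R$5,519,000 = R$2,074,835.60.
DOL = contribution ÷ EBIT = R$7,593,835.60 ÷ R$2,074,835.60 = 3.6600.
So EBIT moves 3.6600 × (-14.9%) = -54.5%.

-54.5%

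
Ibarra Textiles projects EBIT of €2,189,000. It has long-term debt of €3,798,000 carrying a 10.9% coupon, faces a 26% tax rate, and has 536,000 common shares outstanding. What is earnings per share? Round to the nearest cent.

Interest = €413,982.00, so EBT = €2,189,000 − €413,982.00 = €1,775,018.00.
After tax at 26%: net income = €1,775,018.00 × 0.74 = €1,313,513.32.
Per share: €1,313,513.32 / 536,000 shares = €2.45.

€2.45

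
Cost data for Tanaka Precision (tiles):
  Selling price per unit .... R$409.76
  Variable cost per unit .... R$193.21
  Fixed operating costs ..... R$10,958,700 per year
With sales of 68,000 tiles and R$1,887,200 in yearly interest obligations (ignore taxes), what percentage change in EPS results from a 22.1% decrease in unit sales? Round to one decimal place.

At 68,000 units, contribution = 68,000 × R$216.55 = R$14,725,400.00.
Subtracting fixed costs: EBIT = R$14,725,400.00 − R$10,958,700 = R$3,766,700.00.
After interest of R$1,887,200.00, pre-tax earnings = R$1,879,500.00.
DCL = total CM / (EBIT − I) = R$14,725,400.00 / R$1,879,500.00 = 7.8347.
EPS therefore changes by 7.8347 × (-22.1%) = -173.1%.

-173.1%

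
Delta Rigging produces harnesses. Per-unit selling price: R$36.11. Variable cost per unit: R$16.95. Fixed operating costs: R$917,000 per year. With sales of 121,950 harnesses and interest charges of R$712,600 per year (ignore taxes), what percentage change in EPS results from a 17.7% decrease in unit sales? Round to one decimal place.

-58.5%

Contribution at this volume is 121,950 × R$19.16 = R$2,336,562.00.
Subtracting fixed costs: EBIT = R$2,336,562.00 − R$917,000 = R$1,419,562.00.
Interest = R$712,600.00, so EBIT − I = R$706,962.00.
Degree of combined leverage = contribution ÷ (EBIT − I) = R$2,336,562.00 ÷ R$706,962.00 = 3.3051.
EPS therefore changes by 3.3051 × (-17.7%) = -58.5%.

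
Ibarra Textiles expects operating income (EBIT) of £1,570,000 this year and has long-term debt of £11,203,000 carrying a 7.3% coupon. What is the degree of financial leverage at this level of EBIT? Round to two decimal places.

2.09

Annual interest charges come to £817,819.00.
Degree of financial leverage = EBIT / (EBIT − interest) = £1,570,000 / £752,181.00 = 2.0873.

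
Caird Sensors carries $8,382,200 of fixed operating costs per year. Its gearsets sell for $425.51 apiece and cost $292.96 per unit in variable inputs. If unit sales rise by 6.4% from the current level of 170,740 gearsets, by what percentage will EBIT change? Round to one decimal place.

+10.2%

Contribution at this volume is 170,740 × $132.55 = $22,631,587.00.
Operating income = contribution − fixed costs = $22,631,587.00 − $8,382,200 = $14,249,387.00.
So DOL = total CM / EBIT = $22,631,587.00 / $14,249,387.00 = 1.5882.
So EBIT moves 1.5882 × (+6.4%) = +10.2%.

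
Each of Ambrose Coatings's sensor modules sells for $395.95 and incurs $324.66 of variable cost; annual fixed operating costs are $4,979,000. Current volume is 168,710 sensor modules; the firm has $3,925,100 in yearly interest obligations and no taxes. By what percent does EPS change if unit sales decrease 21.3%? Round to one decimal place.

Contribution at this volume is 168,710 × $71.29 = $12,027,335.90.
Operating income = contribution − fixed costs = $12,027,335.90 − $4,979,000 = $7,048,335.90.
Interest = $3,925,100.00, so EBIT − I = $3,123,235.90.
DCL = total CM / (EBIT − I) = $12,027,335.90 / $3,123,235.90 = 3.8509.
EPS therefore changes by 3.8509 × (-21.3%) = -82.0%.

-82.0%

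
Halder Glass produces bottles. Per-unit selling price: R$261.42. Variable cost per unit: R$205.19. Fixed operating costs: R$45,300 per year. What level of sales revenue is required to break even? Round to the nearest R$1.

Contribution margin per unit = R$261.42 − R$205.19 = R$56.23, a CM ratio of R$56.23 ÷ R$261.42 = 0.2151.
Break-even sales = FC ÷ CM ratio = R$45,300 × R$261.42 / R$56.23 = R$210,605.

R$210,605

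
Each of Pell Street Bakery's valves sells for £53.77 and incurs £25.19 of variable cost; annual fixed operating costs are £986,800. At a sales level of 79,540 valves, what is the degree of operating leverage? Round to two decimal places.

1.77

At 79,540 units, contribution = 79,540 × £28.58 = £2,273,253.20.
Operating income = contribution − fixed costs = £2,273,253.20 − £986,800 = £1,286,453.20.
So DOL = total CM / EBIT = £2,273,253.20 / £1,286,453.20 = 1.7671.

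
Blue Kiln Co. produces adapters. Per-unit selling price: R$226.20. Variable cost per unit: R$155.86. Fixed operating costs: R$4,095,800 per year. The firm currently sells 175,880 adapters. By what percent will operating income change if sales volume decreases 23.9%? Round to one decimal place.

At 175,880 units, contribution = 175,880 × R$70.34 = R$12,371,399.20.
EBIT = R$12,371,399.20 − R$4,095,800 = R$8,275,599.20.
DOL = contribution ÷ EBIT = R$12,371,399.20 ÷ R$8,275,599.20 = 1.4949.
%ΔEBIT = DOL × %ΔSales = 1.4949 × -23.9% = -35.7%.

-35.7%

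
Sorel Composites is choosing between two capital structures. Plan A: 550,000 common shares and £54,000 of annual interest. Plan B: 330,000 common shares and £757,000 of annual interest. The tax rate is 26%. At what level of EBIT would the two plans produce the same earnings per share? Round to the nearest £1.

At indifference, (EBIT − 54,000)(1 − t)/550,000 = (EBIT − 757,000)(1 − t)/330,000.
Cancelling (1 − t) and cross-multiplying: 330,000·(EBIT − 54,000) = 550,000·(EBIT − 757,000).
Solving, EBIT = (757,000·550,000 − 54,000·330,000) / (550,000 − 330,000) = 398,530,000,000 / 220,000 = 1,811,500.00.

£1,811,500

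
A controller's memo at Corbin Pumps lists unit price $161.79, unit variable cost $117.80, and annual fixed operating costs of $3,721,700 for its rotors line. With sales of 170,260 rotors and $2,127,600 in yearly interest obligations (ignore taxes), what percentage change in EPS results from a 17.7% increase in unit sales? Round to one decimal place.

+80.8%

At 170,260 units, contribution = 170,260 × $43.99 = $7,489,737.40.
EBIT = $7,489,737.40 − $3,721,700 = $3,768,037.40.
After interest of $2,127,600.00, pre-tax earnings = $1,640,437.40.
DCL = total CM / (EBIT − I) = $7,489,737.40 / $1,640,437.40 = 4.5657.
%ΔEPS = DCL × %ΔSales = 4.5657 × +17.7% = +80.8%.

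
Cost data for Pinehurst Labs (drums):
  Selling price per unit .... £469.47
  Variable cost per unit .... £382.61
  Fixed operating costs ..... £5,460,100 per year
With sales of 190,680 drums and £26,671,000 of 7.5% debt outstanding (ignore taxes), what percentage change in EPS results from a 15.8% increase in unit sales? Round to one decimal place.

Contribution at this volume is 190,680 × £86.86 = £16,562,464.80.
Operating income = contribution − fixed costs = £16,562,464.80 − £5,460,100 = £11,102,364.80.
Interest = £2,000,325.00, so EBIT − I = £9,102,039.80.
DCL = total CM / (EBIT − I) = £16,562,464.80 / £9,102,039.80 = 1.8196.
%ΔEPS = DCL × %ΔSales = 1.8196 × +15.8% = +28.8%.

+28.8%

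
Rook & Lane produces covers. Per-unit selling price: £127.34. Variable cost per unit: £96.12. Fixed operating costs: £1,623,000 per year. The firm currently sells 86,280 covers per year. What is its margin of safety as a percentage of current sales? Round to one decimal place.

39.7%

Contribution margin per unit = £127.34 − £96.12 = £31.22. Break-even units = £1,623,000 ÷ £31.22 = 51,985.91; break-even revenue = 51,985.91 × £127.34 = £6,619,885.33.
Actual sales revenue = 86,280 × £127.34 = £10,986,895.20.
Margin of safety = (£10,986,895.20 − £6,619,885.33) ÷ £10,986,895.20 = 39.7%.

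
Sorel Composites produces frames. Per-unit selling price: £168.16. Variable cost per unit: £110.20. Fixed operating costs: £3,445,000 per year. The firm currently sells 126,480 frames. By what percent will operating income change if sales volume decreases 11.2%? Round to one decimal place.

Contribution at this volume is 126,480 × £57.96 = £7,330,780.80.
Operating income = contribution − fixed costs = £7,330,780.80 − £3,445,000 = £3,885,780.80.
So DOL = total CM / EBIT = £7,330,780.80 / £3,885,780.80 = 1.8866.
Operating income changes by 1.8866 × -11.2% = -21.1%.

-21.1%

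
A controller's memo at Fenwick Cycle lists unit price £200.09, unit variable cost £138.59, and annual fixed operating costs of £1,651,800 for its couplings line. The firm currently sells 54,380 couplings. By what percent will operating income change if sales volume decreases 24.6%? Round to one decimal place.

-48.6%

Total contribution margin = 54,380 × £61.50 = £3,344,370.00.
Operating income = contribution − fixed costs = £3,344,370.00 − £1,651,800 = £1,692,570.00.
Degree of operating leverage = £3,344,370.00 / £1,692,570.00 = 1.9759.
%ΔEBIT = DOL × %ΔSales = 1.9759 × -24.6% = -48.6%.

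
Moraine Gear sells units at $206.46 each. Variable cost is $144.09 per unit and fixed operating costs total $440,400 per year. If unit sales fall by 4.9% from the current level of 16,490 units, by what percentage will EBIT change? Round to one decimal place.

Total contribution margin = 16,490 × $62.37 = $1,028,481.30.
Subtracting fixed costs: EBIT = $1,028,481.30 − $440,400 = $588,081.30.
DOL = contribution ÷ EBIT = $1,028,481.30 ÷ $588,081.30 = 1.7489.
So EBIT moves 1.7489 × (-4.9%) = -8.6%.

-8.6%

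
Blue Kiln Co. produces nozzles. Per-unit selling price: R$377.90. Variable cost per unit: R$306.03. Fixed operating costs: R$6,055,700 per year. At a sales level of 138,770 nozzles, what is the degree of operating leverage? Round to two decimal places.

Contribution at this volume is 138,770 × R$71.87 = R$9,973,399.90.
Operating income = contribution − fixed costs = R$9,973,399.90 − R$6,055,700 = R$3,917,699.90.
DOL = contribution ÷ EBIT = R$9,973,399.90 ÷ R$3,917,699.90 = 2.5457.

2.55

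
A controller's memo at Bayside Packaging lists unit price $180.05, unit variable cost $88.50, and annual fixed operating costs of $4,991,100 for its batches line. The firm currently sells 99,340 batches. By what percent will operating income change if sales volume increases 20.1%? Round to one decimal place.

Contribution at this volume is 99,340 × $91.55 = $9,094,577.00.
EBIT = $9,094,577.00 − $4,991,100 = $4,103,477.00.
So DOL = total CM / EBIT = $9,094,577.00 / $4,103,477.00 = 2.2163.
So EBIT moves 2.2163 × (+20.1%) = +44.5%.

+44.5%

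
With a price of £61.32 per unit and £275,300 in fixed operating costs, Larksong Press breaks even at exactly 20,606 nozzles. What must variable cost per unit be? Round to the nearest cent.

Contribution per unit must be FC / Q = £275,300 / 20,606 = £13.3602.
Variable cost per unit = £61.32 − £13.3602 = £47.96.

£47.96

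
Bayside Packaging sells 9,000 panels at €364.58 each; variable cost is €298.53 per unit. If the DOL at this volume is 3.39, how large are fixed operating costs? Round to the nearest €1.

€419,096

Total contribution margin = 9,000 × €66.05 = €594,450.00.
Since DOL = CM ÷ EBIT, EBIT = €594,450.00 ÷ 3.39 = €175,353.98.
Fixed costs = CM − EBIT = €594,450.00 − €175,353.98 = €419,096.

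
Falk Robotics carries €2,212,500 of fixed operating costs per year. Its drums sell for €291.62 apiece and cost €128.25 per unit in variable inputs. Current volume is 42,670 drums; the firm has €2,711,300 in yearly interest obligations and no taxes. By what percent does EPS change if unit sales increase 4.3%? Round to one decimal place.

+14.6%

Contribution at this volume is 42,670 × €163.37 = €6,970,997.90.
Subtracting fixed costs: EBIT = €6,970,997.90 − €2,212,500 = €4,758,497.90.
Interest = €2,711,300.00, so EBIT − I = €2,047,197.90.
DCL = total CM / (EBIT − I) = €6,970,997.90 / €2,047,197.90 = 3.4051.
EPS therefore changes by 3.4051 × (+4.3%) = +14.6%.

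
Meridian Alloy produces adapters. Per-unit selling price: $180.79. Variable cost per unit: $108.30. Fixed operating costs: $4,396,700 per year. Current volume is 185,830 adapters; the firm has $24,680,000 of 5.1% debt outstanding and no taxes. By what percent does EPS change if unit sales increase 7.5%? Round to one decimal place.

+12.9%

Contribution at this volume is 185,830 × $72.49 = $13,470,816.70.
Subtracting fixed costs: EBIT = $13,470,816.70 − $4,396,700 = $9,074,116.70.
Interest = $1,258,680.00, so EBIT − I = $7,815,436.70.
DCL = total CM / (EBIT − I) = $13,470,816.70 / $7,815,436.70 = 1.7236.
EPS therefore changes by 1.7236 × (+7.5%) = +12.9%.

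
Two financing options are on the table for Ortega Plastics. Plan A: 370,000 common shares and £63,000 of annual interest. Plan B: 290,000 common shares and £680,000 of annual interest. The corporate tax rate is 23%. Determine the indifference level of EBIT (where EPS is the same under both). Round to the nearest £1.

Set EPS_A = EPS_B: (EBIT − £63,000)(1 − 0.23) ÷ 370,000 = (EBIT − £680,000)(1 − 0.23) ÷ 290,000.
Cancelling (1 − t) and cross-multiplying: 290,000·(EBIT − 63,000) = 370,000·(EBIT − 680,000).
Solving, EBIT = (680,000·370,000 − 63,000·290,000) / (370,000 − 290,000) = 233,330,000,000 / 80,000 = 2,916,625.00.

£2,916,625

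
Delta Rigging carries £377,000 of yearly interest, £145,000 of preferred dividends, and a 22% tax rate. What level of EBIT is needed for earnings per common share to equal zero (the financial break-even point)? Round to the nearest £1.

Grossing the preferred dividend up to pre-tax terms: £145,000 / (1 − 0.22) = £185,897.44.
Financial break-even EBIT = interest + D_p ÷ (1 − t) = £377,000 + £185,897.44 = £562,897.44.

£562,897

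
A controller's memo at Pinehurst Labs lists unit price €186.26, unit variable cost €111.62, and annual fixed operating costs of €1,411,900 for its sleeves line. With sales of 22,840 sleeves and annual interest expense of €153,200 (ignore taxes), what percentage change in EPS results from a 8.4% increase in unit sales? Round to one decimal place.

Contribution at this volume is 22,840 × €74.64 = €1,704,777.60.
Subtracting fixed costs: EBIT = €1,704,777.60 − €1,411,900 = €292,877.60.
After interest of €153,200.00, pre-tax earnings = €139,677.60.
Degree of combined leverage = contribution ÷ (EBIT − I) = €1,704,777.60 ÷ €139,677.60 = 12.2051.
%ΔEPS = DCL × %ΔSales = 12.2051 × +8.4% = +102.5%.

+102.5%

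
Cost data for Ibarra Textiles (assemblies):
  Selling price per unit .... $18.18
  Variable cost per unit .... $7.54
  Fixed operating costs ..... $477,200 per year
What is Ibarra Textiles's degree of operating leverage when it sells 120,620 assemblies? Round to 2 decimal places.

Total contribution margin = 120,620 × $10.64 = $1,283,396.80.
Subtracting fixed costs: EBIT = $1,283,396.80 − $477,200 = $806,196.80.
Degree of operating leverage = $1,283,396.80 / $806,196.80 = 1.5919.

1.59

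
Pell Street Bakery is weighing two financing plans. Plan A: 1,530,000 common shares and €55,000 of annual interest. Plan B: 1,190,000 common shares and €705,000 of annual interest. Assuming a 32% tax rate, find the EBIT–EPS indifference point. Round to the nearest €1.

At indifference, (EBIT − 55,000)(1 − t)/1,530,000 = (EBIT − 705,000)(1 − t)/1,190,000.
Cancelling (1 − t) and cross-multiplying: 1,190,000·(EBIT − 55,000) = 1,530,000·(EBIT − 705,000).
EBIT × (1,530,000 − 1,190,000) = 705,000 × 1,530,000 − 55,000 × 1,190,000 = 1,013,200,000,000, so EBIT = 1,013,200,000,000 ÷ 340,000 = 2,980,000.00.

€2,980,000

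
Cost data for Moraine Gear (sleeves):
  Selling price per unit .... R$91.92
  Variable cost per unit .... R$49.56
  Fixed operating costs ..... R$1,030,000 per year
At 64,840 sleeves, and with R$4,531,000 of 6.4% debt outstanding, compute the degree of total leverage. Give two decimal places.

1.93

Contribution at this volume is 64,840 × R$42.36 = R$2,746,622.40.
Operating income = contribution − fixed costs = R$2,746,622.40 − R$1,030,000 = R$1,716,622.40. Interest = R$289,984.00, so EBIT − I = R$1,426,638.40.
Degree of total leverage = total CM / (EBIT − interest) = R$2,746,622.40 / R$1,426,638.40 = 1.9252.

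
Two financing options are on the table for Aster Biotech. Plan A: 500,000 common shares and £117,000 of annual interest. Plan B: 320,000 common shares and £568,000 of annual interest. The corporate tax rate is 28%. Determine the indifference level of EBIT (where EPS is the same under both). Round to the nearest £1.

£1,369,778

At indifference, (EBIT − 117,000)(1 − t)/500,000 = (EBIT − 568,000)(1 − t)/320,000.
The (1 − t) factor cancels: (EBIT − 117,000) × 320,000 = (EBIT − 568,000) × 500,000.
EBIT × (500,000 − 320,000) = 568,000 × 500,000 − 117,000 × 320,000 = 246,560,000,000, so EBIT = 246,560,000,000 ÷ 180,000 = 1,369,777.78.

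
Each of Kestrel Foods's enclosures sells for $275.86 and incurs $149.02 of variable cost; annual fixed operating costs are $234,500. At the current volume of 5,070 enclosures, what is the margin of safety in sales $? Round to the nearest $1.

Contribution margin per unit = $275.86 − $149.02 = $126.84. Break-even units = $234,500 ÷ $126.84 = 1,848.79; break-even revenue = 1,848.79 × $275.86 = $510,006.07.
Current sales = 5,070 × $275.86 = $1,398,610.20.
Margin of safety = $1,398,610.20 − $510,006.07 = $888,604.

$888,604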